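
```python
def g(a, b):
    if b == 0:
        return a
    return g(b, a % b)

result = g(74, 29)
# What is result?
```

g(74, 29) -> g(29, 16) -> g(16, 13) -> g(13, 3) -> g(3, 1) -> g(1, 0) -> 1

Answer: 1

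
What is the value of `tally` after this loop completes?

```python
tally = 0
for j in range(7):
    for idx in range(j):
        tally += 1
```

Triangle number: 0+1+2+...+6
`tally` takes the values: 0 → 1 → 2 → 3 → 4 → 5 → 6 → 7 → 8 → 9 → 10 → 11 → 12 → 13 → 14 → 15 → 16 → 17 → 18 → 19 → 20 → 21

Answer: 21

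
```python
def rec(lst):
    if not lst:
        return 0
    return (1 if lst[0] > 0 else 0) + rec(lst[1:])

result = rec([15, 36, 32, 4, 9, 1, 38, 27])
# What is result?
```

Count of positive elements in [15, 36, 32, 4, 9, 1, 38, 27] = 8

Answer: 8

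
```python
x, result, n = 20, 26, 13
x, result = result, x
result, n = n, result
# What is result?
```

Trace:
`x, result, n = 20, 26, 13` → x = 20; result = 26; n = 13
`x, result = result, x` → x = 26; result = 20
`result, n = n, result` → result = 13; n = 20
So result = 13

Answer: 13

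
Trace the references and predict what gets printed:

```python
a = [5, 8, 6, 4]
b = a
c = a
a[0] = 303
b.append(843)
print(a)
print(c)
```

Key concept: multiple aliases.
Step by step:
`a = [5, 8, 6, 4]` → a = [5, 8, 6, 4]
`b = a` → b = [5, 8, 6, 4] (same object as a)
`c = a` → c = [5, 8, 6, 4] (same object as a, b)
`a[0] = 303` → a = [303, 8, 6, 4] (same object as b, c); b = [303, 8, 6, 4] (same object as a, c); c = [303, 8, 6, 4] (same object as a, b)
`b.append(843)` → a = [303, 8, 6, 4, 843] (same object as b, c); b = [303, 8, 6, 4, 843] (same object as a, c); c = [303, 8, 6, 4, 843] (same object as a, b)
`print(a)` → prints [303, 8, 6, 4, 843]
`print(c)` → prints [303, 8, 6, 4, 843]

Answer:
[303, 8, 6, 4, 843]
[303, 8, 6, 4, 843]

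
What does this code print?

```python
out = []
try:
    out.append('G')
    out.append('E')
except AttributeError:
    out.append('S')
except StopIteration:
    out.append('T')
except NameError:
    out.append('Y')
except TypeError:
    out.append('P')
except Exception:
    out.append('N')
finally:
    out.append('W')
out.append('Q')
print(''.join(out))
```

Execution trace: 'G' (try body) → 'E' (try body, no exception) → 'W' (finally) → 'Q' (after the try/except). Output: GEWQ

Answer: GEWQ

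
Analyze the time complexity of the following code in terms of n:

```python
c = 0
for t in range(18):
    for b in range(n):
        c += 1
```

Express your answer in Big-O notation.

Each loop level contributes: 1 × n. Multiplying the contributions gives O(n).

Answer: O(n)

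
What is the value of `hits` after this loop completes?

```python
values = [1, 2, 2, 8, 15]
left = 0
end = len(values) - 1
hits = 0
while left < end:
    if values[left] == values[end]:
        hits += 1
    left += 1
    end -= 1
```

Count matching pairs from ends
`hits` takes the values: 0

Answer: 0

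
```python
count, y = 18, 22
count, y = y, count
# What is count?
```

Trace:
`count, y = 18, 22` → count = 18; y = 22
`count, y = y, count` → count = 22; y = 18
So count = 22

Answer: 22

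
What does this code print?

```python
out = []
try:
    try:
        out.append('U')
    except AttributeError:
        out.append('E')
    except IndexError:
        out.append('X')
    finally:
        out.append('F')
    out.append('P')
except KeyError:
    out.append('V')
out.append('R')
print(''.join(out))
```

Execution trace: 'U' (inner try body, no exception) → 'F' (inner finally) → 'P' (try body, no exception) → 'R' (after the try/except). Output: UFPR

Answer: UFPR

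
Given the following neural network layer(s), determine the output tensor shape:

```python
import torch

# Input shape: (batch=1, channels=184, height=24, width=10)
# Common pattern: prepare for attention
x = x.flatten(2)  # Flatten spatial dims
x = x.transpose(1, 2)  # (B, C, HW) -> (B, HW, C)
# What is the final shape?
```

Input: (1, 184, 24, 10) -> after flatten(2): (1, 184, 240) -> Output: (1, 240, 184)

Answer: (1, 240, 184)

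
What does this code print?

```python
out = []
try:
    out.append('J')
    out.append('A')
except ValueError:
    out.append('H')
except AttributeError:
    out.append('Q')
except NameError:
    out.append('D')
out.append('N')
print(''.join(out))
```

Execution trace: 'J' (try body) → 'A' (try body, no exception) → 'N' (after the try/except). Output: JAN

Answer: JAN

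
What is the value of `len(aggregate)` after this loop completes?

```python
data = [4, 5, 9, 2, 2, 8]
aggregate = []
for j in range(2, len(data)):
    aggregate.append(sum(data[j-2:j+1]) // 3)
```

Number of 3-element averages
`aggregate` takes the values: [] → [6] → [6, 5] → [6, 5, 4] → [6, 5, 4, 4]
So `len(aggregate)` = 4

Answer: 4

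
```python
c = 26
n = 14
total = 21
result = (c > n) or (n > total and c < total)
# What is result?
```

Trace:
`c = 26` → c = 26
`n = 14` → n = 14
`total = 21` → total = 21
`result = (c > n) or (n > total and c < total)` → result = True
So result = True

Answer: True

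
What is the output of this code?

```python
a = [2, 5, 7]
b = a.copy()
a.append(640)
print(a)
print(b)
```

Key concept: list.copy() creates independent copy.
Step by step:
`a = [2, 5, 7]` → a = [2, 5, 7]
`b = a.copy()` → b = [2, 5, 7]
`a.append(640)` → a = [2, 5, 7, 640]
`print(a)` → prints [2, 5, 7, 640]
`print(b)` → prints [2, 5, 7]

Answer:
[2, 5, 7, 640]
[2, 5, 7]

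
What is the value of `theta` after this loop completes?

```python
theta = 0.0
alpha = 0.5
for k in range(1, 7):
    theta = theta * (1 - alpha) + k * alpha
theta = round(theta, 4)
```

Moving average with lr=0.5
`theta` takes the values: 0.0 → 0.5 → 1.25 → 2.125 → 3.0625 → 4.03125 → 5.015625 → 5.0156

Answer: 5.0156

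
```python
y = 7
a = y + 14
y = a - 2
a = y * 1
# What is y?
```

Trace:
`y = 7` → y = 7
`a = y + 14` → a = 21
`y = a - 2` → y = 19
`a = y * 1` → a = 19
So y = 19

Answer: 19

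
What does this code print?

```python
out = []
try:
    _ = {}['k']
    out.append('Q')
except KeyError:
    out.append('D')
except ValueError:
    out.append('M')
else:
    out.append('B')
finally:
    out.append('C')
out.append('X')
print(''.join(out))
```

Execution trace: 'D' (except KeyError) → 'C' (finally) → 'X' (after the try/except). Output: DCX

Answer: DCX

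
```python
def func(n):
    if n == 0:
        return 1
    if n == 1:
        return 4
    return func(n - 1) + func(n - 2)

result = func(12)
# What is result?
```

Build up from base cases: func(0)=1, func(1)=4, func(2)=5, func(3)=9, func(4)=14, func(5)=23, func(6)=37, ..., func(12)=665

Answer: 665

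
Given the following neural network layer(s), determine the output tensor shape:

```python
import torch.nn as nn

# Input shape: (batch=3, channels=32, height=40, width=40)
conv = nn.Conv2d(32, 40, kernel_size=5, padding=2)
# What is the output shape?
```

Input: (3, 32, 40, 40) -> Output: (3, 40, 40, 40)

Answer: (3, 40, 40, 40)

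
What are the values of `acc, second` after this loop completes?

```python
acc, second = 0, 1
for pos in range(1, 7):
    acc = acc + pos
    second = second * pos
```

Sum and factorial of 1 to 6
`acc, second` takes the values: (0, 1) → (1, 1) → (3, 1) → (3, 2) → (6, 2) → (6, 6) → (10, 6) → (10, 24) → (15, 24) → (15, 120) → (21, 120) → (21, 720)

Answer: 21, 720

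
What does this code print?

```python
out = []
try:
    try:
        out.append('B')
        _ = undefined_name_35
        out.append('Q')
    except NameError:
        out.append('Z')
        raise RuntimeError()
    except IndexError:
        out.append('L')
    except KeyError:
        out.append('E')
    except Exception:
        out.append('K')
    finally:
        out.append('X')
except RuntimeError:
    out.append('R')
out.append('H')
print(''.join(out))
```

Execution trace: 'B' (inner try body) → 'Z' (inner except NameError) → 'X' (inner finally) → 'R' (outer except RuntimeError) → 'H' (after the try/except). Output: BZXRH

Answer: BZXRH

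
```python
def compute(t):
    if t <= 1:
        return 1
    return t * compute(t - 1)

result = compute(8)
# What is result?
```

compute(8) = 8 * 7 * 6 * 5 * 4 * 3 * 2 * 1 = 40320

Answer: 40320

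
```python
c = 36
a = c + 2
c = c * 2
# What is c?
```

Trace:
`c = 36` → c = 36
`a = c + 2` → a = 38
`c = c * 2` → c = 72
So c = 72

Answer: 72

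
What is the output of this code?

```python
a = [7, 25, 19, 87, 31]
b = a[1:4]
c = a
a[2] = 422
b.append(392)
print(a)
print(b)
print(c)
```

Key concept: slice vs alias.
Step by step:
`a = [7, 25, 19, 87, 31]` → a = [7, 25, 19, 87, 31]
`b = a[1:4]` → b = [25, 19, 87]
`c = a` → c = [7, 25, 19, 87, 31] (same object as a)
`a[2] = 422` → a = [7, 25, 422, 87, 31] (same object as c); c = [7, 25, 422, 87, 31] (same object as a)
`b.append(392)` → b = [25, 19, 87, 392]
`print(a)` → prints [7, 25, 422, 87, 31]
`print(b)` → prints [25, 19, 87, 392]
`print(c)` → prints [7, 25, 422, 87, 31]

Answer:
[7, 25, 422, 87, 31]
[25, 19, 87, 392]
[7, 25, 422, 87, 31]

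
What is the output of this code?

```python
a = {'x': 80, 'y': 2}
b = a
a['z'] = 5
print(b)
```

Key concept: dict aliasing.
Step by step:
`a = {'x': 80, 'y': 2}` → a = {'x': 80, 'y': 2}
`b = a` → b = {'x': 80, 'y': 2} (same object as a)
`a['z'] = 5` → a = {'x': 80, 'y': 2, 'z': 5} (same object as b); b = {'x': 80, 'y': 2, 'z': 5} (same object as a)
`print(b)` → prints {'x': 80, 'y': 2, 'z': 5}

Answer: {'x': 80, 'y': 2, 'z': 5}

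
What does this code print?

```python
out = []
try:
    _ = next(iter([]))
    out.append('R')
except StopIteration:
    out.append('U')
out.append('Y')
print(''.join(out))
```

Execution trace: 'U' (except StopIteration) → 'Y' (after the try/except). Output: UY

Answer: UY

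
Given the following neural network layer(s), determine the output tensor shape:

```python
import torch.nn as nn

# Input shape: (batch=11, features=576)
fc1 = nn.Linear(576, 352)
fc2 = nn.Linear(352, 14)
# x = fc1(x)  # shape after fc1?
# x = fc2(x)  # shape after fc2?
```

Input: (11, 576) -> after fc1: (11, 352) -> Output: (11, 14)

Answer: (11, 14)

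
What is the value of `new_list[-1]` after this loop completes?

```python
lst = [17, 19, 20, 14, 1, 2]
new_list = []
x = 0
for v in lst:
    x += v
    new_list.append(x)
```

Cumulative sum ends at 73
`new_list` takes the values: [] → [17] → [17, 36] → [17, 36, 56] → [17, 36, 56, 70] → [17, 36, 56, 70, 71] → [17, 36, 56, 70, 71, 73]
So `new_list[-1]` = 73

Answer: 73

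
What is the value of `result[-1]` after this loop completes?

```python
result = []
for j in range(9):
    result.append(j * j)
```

Last element of squares 0 to 8
`result` takes the values: [] → [0] → [0, 1] → [0, 1, 4] → [0, 1, 4, 9] → [0, 1, 4, 9, 16] → [0, 1, 4, 9, 16, 25] → [0, 1, 4, 9, 16, 25, 36] → [0, 1, 4, 9, 16, 25, 36, 49] → [0, 1, 4, 9, 16, 25, 36, 49, 64]
So `result[-1]` = 64

Answer: 64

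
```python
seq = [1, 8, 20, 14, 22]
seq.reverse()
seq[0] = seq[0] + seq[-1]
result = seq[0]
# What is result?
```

Trace:
`seq = [1, 8, 20, 14, 22]` → seq = [1, 8, 20, 14, 22]
`seq.reverse()` → seq = [22, 14, 20, 8, 1]
`seq[0] = seq[0] + seq[-1]` → seq = [23, 14, 20, 8, 1]
`result = seq[0]` → result = 23
So result = 23

Answer: 23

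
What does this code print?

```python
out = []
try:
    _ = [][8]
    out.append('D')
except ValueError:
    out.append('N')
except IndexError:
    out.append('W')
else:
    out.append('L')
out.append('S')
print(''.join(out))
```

Execution trace: 'W' (except IndexError) → 'S' (after the try/except). Output: WS

Answer: WS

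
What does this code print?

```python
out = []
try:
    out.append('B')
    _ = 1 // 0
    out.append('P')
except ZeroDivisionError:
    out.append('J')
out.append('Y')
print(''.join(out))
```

Execution trace: 'B' (try body) → 'J' (except ZeroDivisionError) → 'Y' (after the try/except). Output: BJY

Answer: BJY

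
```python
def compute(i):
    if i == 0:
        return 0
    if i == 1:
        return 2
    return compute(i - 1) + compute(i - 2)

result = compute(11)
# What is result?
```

Build up from base cases: compute(0)=0, compute(1)=2, compute(2)=2, compute(3)=4, compute(4)=6, compute(5)=10, compute(6)=16, ..., compute(11)=178

Answer: 178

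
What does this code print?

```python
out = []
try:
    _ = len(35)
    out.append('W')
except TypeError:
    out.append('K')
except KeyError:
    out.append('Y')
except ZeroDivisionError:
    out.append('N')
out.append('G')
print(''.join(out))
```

Execution trace: 'K' (except TypeError) → 'G' (after the try/except). Output: KG

Answer: KG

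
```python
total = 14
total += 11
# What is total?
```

Trace:
`total = 14` → total = 14
`total += 11` → total = 25
So total = 25

Answer: 25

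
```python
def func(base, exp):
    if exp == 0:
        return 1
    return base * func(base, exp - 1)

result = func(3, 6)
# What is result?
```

func(3, 6) = 3 * 3 * 3 * 3 * 3 * 3 = 729

Answer: 729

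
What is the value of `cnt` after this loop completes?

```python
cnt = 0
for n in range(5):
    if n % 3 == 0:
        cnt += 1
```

Count numbers divisible by 3 in range(5)
`cnt` takes the values: 0 → 1 → 2

Answer: 2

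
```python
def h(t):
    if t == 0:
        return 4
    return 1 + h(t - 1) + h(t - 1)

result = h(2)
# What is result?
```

h(t) = 1 + 2·h(t-1), h(0)=4. Closed form: (4+1)·2^2 - 1 = 19.

Answer: 19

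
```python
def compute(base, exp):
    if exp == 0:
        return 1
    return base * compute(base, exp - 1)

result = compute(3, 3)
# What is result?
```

compute(3, 3) = 3 * 3 * 3 = 27

Answer: 27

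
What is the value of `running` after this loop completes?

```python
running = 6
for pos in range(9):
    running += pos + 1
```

Start at 6, add 1 to 9 = 51
`running` takes the values: 6 → 7 → 9 → 12 → 16 → 21 → 27 → 34 → 42 → 51

Answer: 51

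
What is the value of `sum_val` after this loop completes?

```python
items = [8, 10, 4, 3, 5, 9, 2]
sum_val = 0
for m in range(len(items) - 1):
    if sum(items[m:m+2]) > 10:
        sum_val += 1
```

Count windows with sum > 10
`sum_val` takes the values: 0 → 1 → 2 → 3 → 4

Answer: 4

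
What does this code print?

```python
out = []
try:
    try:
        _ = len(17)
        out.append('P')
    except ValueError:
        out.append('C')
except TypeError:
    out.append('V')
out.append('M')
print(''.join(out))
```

Execution trace: 'V' (outer except TypeError) → 'M' (after the try/except). Output: VM

Answer: VM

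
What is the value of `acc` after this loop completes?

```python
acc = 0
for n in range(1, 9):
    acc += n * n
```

Sum of squares 1² to 8² = 204
`acc` takes the values: 0 → 1 → 5 → 14 → 30 → 55 → 91 → 140 → 204

Answer: 204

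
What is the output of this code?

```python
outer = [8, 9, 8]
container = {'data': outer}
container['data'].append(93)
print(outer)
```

Key concept: dict holds reference to list.
Step by step:
`outer = [8, 9, 8]` → outer = [8, 9, 8]
`container = {'data': outer}` → container = {'data': [8, 9, 8]}
`container['data'].append(93)` → outer = [8, 9, 8, 93]; container = {'data': [8, 9, 8, 93]}
`print(outer)` → prints [8, 9, 8, 93]

Answer: [8, 9, 8, 93]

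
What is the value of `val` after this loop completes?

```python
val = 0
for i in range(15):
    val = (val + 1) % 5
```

Increment mod 5, 15 times = 0
`val` takes the values: 0 → 1 → 2 → 3 → 4 → 0 → 1 → 2 → 3 → 4 → 0 → 1 → 2 → 3 → 4 → 0

Answer: 0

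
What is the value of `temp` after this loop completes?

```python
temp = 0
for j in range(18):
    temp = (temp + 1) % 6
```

Increment mod 6, 18 times = 0
`temp` takes the values: 0 → 1 → 2 → 3 → 4 → 5 → 0 → 1 → 2 → 3 → 4 → 5 → 0 → 1 → 2 → 3 → 4 → 5 → 0

Answer: 0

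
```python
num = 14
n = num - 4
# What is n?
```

Trace:
`num = 14` → num = 14
`n = num - 4` → n = 10
So n = 10

Answer: 10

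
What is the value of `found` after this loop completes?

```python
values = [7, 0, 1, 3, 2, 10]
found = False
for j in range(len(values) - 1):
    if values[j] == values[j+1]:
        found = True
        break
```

Check consecutive duplicates in [7, 0, 1, 3, 2, 10]
`found` takes the values: False

Answer: False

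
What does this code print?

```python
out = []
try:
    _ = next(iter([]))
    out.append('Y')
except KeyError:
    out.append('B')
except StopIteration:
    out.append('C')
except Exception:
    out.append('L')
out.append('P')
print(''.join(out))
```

Execution trace: 'C' (except StopIteration) → 'P' (after the try/except). Output: CP

Answer: CP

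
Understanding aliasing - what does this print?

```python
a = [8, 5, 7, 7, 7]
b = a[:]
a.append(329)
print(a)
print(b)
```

Key concept: slice [:] creates copy.
Step by step:
`a = [8, 5, 7, 7, 7]` → a = [8, 5, 7, 7, 7]
`b = a[:]` → b = [8, 5, 7, 7, 7]
`a.append(329)` → a = [8, 5, 7, 7, 7, 329]
`print(a)` → prints [8, 5, 7, 7, 7, 329]
`print(b)` → prints [8, 5, 7, 7, 7]

Answer:
[8, 5, 7, 7, 7, 329]
[8, 5, 7, 7, 7]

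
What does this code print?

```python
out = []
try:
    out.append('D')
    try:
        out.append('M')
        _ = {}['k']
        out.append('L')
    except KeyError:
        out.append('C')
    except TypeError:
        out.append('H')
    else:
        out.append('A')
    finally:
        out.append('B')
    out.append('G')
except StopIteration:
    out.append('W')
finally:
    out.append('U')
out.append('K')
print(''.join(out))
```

Execution trace: 'D' (try body) → 'M' (inner try body) → 'C' (inner except KeyError) → 'B' (inner finally) → 'G' (try body, no exception) → 'U' (finally) → 'K' (after the try/except). Output: DMCBGUK

Answer: DMCBGUK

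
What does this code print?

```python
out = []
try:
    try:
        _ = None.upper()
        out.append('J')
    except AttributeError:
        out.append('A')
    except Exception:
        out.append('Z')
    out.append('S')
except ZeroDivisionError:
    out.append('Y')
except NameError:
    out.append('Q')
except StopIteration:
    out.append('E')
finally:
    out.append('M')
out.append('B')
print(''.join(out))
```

Execution trace: 'A' (inner except AttributeError) → 'S' (try body, no exception) → 'M' (finally) → 'B' (after the try/except). Output: ASMB

Answer: ASMB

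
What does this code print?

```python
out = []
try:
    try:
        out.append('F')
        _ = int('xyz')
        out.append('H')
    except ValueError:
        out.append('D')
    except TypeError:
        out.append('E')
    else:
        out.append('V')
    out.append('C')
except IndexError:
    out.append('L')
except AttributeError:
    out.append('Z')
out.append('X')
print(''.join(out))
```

Execution trace: 'F' (inner try body) → 'D' (inner except ValueError) → 'C' (try body, no exception) → 'X' (after the try/except). Output: FDCX

Answer: FDCX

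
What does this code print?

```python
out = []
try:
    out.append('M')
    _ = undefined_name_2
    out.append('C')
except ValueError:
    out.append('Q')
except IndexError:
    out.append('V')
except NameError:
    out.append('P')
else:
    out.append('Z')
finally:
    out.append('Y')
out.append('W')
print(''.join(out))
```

Execution trace: 'M' (try body) → 'P' (except NameError) → 'Y' (finally) → 'W' (after the try/except). Output: MPYW

Answer: MPYW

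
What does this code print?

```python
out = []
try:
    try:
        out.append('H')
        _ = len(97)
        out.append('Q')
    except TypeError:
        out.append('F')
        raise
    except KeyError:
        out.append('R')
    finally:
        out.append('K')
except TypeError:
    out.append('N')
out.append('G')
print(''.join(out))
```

Execution trace: 'H' (inner try body) → 'F' (inner except TypeError) → 'K' (inner finally) → 'N' (outer except TypeError) → 'G' (after the try/except). Output: HFKNG

Answer: HFKNG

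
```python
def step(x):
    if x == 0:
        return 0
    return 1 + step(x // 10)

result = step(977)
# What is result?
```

Count of digits of 977: 3

Answer: 3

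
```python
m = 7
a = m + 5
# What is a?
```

Trace:
`m = 7` → m = 7
`a = m + 5` → a = 12
So a = 12

Answer: 12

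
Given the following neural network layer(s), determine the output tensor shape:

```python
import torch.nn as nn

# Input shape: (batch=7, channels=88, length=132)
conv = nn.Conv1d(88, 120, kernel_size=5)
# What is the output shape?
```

Input: (7, 88, 132) -> Output: (7, 120, 128)

Answer: (7, 120, 128)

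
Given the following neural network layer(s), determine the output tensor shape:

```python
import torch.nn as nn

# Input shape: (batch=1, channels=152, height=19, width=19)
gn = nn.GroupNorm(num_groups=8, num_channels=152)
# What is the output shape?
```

Input: (1, 152, 19, 19) -> Output: (1, 152, 19, 19)

Answer: (1, 152, 19, 19)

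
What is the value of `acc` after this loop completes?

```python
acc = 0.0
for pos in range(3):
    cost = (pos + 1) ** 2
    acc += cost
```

Sum of squared losses 1² + 2² + ... + 3²
`acc` takes the values: 0.0 → 1.0 → 5.0 → 14.0

Answer: 14.0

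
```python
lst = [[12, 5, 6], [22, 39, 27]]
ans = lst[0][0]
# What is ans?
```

Trace:
`lst = [[12, 5, 6], [22, 39, 27]]` → lst = [[12, 5, 6], [22, 39, 27]]
`ans = lst[0][0]` → ans = 12
So ans = 12

Answer: 12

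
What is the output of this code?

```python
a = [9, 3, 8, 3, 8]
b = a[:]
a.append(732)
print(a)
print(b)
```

Key concept: slice [:] creates copy.
Step by step:
`a = [9, 3, 8, 3, 8]` → a = [9, 3, 8, 3, 8]
`b = a[:]` → b = [9, 3, 8, 3, 8]
`a.append(732)` → a = [9, 3, 8, 3, 8, 732]
`print(a)` → prints [9, 3, 8, 3, 8, 732]
`print(b)` → prints [9, 3, 8, 3, 8]

Answer:
[9, 3, 8, 3, 8, 732]
[9, 3, 8, 3, 8]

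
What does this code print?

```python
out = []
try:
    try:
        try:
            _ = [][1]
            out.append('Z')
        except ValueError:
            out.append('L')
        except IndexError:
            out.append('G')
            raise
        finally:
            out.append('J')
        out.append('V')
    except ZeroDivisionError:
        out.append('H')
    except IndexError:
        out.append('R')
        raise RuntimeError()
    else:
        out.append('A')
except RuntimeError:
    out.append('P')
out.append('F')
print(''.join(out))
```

Execution trace: 'G' (inner except IndexError) → 'J' (inner finally) → 'R' (except IndexError) → 'P' (outer except RuntimeError) → 'F' (after the try/except). Output: GJRPF

Answer: GJRPF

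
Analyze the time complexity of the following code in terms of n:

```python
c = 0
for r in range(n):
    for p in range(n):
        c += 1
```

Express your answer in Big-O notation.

Each loop level contributes: n × n. Multiplying the contributions gives O(n^2).

Answer: O(n^2)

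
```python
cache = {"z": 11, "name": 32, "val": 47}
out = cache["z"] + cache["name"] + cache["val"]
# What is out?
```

Trace:
`cache = {"z": 11, "name": 32, "val": 47}` → cache = {'z': 11, 'name': 32, 'val': 47}
`out = cache["z"] + cache["name"] + cache["val"]` → out = 90
So out = 90

Answer: 90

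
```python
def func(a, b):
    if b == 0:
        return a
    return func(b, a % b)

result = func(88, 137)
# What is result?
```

func(88, 137) -> func(137, 88) -> func(88, 49) -> func(49, 39) -> func(39, 10) -> func(10, 9) -> func(9, 1) -> func(1, 0) -> 1

Answer: 1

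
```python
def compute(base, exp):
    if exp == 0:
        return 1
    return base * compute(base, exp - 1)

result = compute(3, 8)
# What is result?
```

compute(3, 8) = 3 * 3 * 3 * 3 * 3 * 3 * 3 * 3 = 6561

Answer: 6561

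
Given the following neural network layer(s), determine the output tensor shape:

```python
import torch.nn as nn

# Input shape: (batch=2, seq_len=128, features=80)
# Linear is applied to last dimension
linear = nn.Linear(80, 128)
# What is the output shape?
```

Input: (2, 128, 80) -> Output: (2, 128, 128)

Answer: (2, 128, 128)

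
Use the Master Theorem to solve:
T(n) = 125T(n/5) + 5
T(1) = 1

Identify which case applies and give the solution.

a=125, b=5, f(n)=5. log_5(125) = 3. Since c=0 < 3, Case 1 applies: T(n) = Θ(n^log_b(a)) = O(n^3).

Answer: O(n^3) - Case 1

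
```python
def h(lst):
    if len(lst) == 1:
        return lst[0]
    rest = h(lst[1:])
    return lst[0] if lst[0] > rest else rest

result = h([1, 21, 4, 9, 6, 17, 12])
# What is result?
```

Recursive max over [1, 21, 4, 9, 6, 17, 12] = 21

Answer: 21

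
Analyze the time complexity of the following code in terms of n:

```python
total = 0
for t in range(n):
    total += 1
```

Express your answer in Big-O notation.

Each loop level contributes: n. Multiplying the contributions gives O(n).

Answer: O(n)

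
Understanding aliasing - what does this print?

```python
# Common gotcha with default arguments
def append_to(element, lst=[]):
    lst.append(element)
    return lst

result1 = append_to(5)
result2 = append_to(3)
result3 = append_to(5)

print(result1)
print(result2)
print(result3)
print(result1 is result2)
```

Key concept: mutable default argument gotcha.
Step by step:
`result1 = append_to(5)` → result1 = [5]
`result2 = append_to(3)` → result1 = [5, 3] (same object as result2); result2 = [5, 3] (same object as result1)
`result3 = append_to(5)` → result1 = [5, 3, 5] (same object as result2, result3); result2 = [5, 3, 5] (same object as result1, result3); result3 = [5, 3, 5] (same object as result1, result2)
`print(result1)` → prints [5, 3, 5]
`print(result2)` → prints [5, 3, 5]
`print(result3)` → prints [5, 3, 5]
`print(result1 is result2)` → prints True

Answer:
[5, 3, 5]
[5, 3, 5]
[5, 3, 5]
True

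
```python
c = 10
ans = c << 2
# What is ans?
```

Trace:
`c = 10` → c = 10
`ans = c << 2` → ans = 40
So ans = 40

Answer: 40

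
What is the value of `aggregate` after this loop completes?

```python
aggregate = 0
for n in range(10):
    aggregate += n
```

Sum of 0 to 9 = 45
`aggregate` takes the values: 0 → 1 → 3 → 6 → 10 → 15 → 21 → 28 → 36 → 45

Answer: 45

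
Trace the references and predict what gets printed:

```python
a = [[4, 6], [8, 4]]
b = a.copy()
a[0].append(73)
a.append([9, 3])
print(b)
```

Key concept: shallow copy with nested lists.
Step by step:
`a = [[4, 6], [8, 4]]` → a = [[4, 6], [8, 4]]
`b = a.copy()` → b = [[4, 6], [8, 4]]
`a[0].append(73)` → a = [[4, 6, 73], [8, 4]]; b = [[4, 6, 73], [8, 4]]
`a.append([9, 3])` → a = [[4, 6, 73], [8, 4], [9, 3]]
`print(b)` → prints [[4, 6, 73], [8, 4]]

Answer: [[4, 6, 73], [8, 4]]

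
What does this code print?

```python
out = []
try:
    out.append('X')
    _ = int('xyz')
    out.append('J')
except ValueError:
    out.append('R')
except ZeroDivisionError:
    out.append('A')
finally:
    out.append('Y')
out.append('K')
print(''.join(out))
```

Execution trace: 'X' (try body) → 'R' (except ValueError) → 'Y' (finally) → 'K' (after the try/except). Output: XRYK

Answer: XRYK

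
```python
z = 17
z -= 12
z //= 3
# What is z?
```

Trace:
`z = 17` → z = 17
`z -= 12` → z = 5
`z //= 3` → z = 1
So z = 1

Answer: 1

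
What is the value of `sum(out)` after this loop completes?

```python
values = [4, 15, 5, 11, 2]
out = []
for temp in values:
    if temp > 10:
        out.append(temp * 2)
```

Sum of doubled values > 10
`out` takes the values: [] → [30] → [30, 22]
So `sum(out)` = 52

Answer: 52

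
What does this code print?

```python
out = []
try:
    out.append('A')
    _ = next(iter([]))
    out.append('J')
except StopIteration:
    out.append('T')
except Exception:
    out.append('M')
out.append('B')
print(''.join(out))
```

Execution trace: 'A' (try body) → 'T' (except StopIteration) → 'B' (after the try/except). Output: ATB

Answer: ATB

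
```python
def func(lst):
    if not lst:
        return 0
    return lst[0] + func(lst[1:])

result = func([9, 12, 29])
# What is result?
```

9 + 12 + 29 + 0 = 50

Answer: 50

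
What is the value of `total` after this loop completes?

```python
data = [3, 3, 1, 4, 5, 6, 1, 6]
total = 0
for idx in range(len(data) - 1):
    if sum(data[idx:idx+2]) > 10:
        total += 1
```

Count windows with sum > 10
`total` takes the values: 0 → 1

Answer: 1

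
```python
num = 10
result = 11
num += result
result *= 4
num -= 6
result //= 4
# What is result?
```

Trace:
`num = 10` → num = 10
`result = 11` → result = 11
`num += result` → num = 21
`result *= 4` → result = 44
`num -= 6` → num = 15
`result //= 4` → result = 11
So result = 11

Answer: 11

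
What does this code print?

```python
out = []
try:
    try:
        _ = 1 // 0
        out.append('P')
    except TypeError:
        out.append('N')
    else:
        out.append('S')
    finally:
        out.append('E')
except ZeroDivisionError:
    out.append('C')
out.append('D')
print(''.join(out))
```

Execution trace: 'E' (inner finally) → 'C' (outer except ZeroDivisionError) → 'D' (after the try/except). Output: ECD

Answer: ECD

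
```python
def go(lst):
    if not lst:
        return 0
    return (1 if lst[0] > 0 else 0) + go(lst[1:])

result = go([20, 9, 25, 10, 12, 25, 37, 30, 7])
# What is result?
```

Count of positive elements in [20, 9, 25, 10, 12, 25, 37, 30, 7] = 9

Answer: 9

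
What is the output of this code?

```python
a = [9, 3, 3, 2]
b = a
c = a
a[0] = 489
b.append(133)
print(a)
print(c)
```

Key concept: multiple aliases.
Step by step:
`a = [9, 3, 3, 2]` → a = [9, 3, 3, 2]
`b = a` → b = [9, 3, 3, 2] (same object as a)
`c = a` → c = [9, 3, 3, 2] (same object as a, b)
`a[0] = 489` → a = [489, 3, 3, 2] (same object as b, c); b = [489, 3, 3, 2] (same object as a, c); c = [489, 3, 3, 2] (same object as a, b)
`b.append(133)` → a = [489, 3, 3, 2, 133] (same object as b, c); b = [489, 3, 3, 2, 133] (same object as a, c); c = [489, 3, 3, 2, 133] (same object as a, b)
`print(a)` → prints [489, 3, 3, 2, 133]
`print(c)` → prints [489, 3, 3, 2, 133]

Answer:
[489, 3, 3, 2, 133]
[489, 3, 3, 2, 133]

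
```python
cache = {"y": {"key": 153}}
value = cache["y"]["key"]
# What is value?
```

Trace:
`cache = {"y": {"key": 153}}` → cache = {'y': {'key': 153}}
`value = cache["y"]["key"]` → value = 153
So value = 153

Answer: 153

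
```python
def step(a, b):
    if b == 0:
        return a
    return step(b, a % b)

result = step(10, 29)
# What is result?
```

step(10, 29) -> step(29, 10) -> step(10, 9) -> step(9, 1) -> step(1, 0) -> 1

Answer: 1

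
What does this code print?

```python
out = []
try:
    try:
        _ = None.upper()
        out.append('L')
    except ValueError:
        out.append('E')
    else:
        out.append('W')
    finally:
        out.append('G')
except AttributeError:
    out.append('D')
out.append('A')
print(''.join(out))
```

Execution trace: 'G' (finally) → 'D' (outer except AttributeError) → 'A' (after the try/except). Output: GDA

Answer: GDA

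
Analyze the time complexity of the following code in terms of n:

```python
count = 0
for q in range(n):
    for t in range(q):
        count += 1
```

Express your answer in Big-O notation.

Each loop level contributes: n × n. Multiplying the contributions gives O(n^2).

Answer: O(n^2)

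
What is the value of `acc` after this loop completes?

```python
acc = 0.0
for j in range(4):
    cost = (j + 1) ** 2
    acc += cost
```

Sum of squared losses 1² + 2² + ... + 4²
`acc` takes the values: 0.0 → 1.0 → 5.0 → 14.0 → 30.0

Answer: 30.0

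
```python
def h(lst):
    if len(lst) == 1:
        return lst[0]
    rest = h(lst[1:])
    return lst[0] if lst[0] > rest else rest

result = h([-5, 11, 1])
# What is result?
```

Recursive max over [-5, 11, 1] = 11

Answer: 11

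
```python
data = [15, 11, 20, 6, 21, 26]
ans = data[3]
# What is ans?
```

Trace:
`data = [15, 11, 20, 6, 21, 26]` → data = [15, 11, 20, 6, 21, 26]
`ans = data[3]` → ans = 6
So ans = 6

Answer: 6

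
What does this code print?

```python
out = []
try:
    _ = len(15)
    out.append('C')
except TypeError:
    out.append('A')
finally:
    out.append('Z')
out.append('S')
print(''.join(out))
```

Execution trace: 'A' (except TypeError) → 'Z' (finally) → 'S' (after the try/except). Output: AZS

Answer: AZS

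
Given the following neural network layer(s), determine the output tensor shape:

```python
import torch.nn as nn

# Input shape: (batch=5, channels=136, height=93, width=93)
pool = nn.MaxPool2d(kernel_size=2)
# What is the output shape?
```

Input: (5, 136, 93, 93) -> Output: (5, 136, 46, 46)

Answer: (5, 136, 46, 46)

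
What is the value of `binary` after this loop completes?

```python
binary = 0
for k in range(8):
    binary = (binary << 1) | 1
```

Build 8 consecutive 1-bits: 0b11111111
`binary` takes the values: 0 → 1 → 3 → 7 → 15 → 31 → 63 → 127 → 255

Answer: 255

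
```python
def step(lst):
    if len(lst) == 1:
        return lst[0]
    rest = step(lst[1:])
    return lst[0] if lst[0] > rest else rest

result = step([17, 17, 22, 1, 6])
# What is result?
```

Recursive max over [17, 17, 22, 1, 6] = 22

Answer: 22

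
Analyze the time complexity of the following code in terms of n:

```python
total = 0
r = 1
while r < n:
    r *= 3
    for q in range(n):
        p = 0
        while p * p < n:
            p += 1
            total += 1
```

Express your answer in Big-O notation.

Each loop level contributes: log n × n × √n. Multiplying the contributions gives O(n√n log n).

Answer: O(n√n log n)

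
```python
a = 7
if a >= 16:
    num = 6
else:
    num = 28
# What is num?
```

Trace:
`a = 7` → a = 7
`if a >= 16: ...` → a >= 16 is False, take else branch → num = 28
So num = 28

Answer: 28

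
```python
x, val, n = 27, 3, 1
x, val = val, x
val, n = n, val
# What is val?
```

Trace:
`x, val, n = 27, 3, 1` → x = 27; val = 3; n = 1
`x, val = val, x` → x = 3; val = 27
`val, n = n, val` → val = 1; n = 27
So val = 1

Answer: 1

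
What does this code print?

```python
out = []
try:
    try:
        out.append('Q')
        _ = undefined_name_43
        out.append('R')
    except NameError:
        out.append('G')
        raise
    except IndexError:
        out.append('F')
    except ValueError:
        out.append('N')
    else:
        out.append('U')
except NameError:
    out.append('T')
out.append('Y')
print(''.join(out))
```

Execution trace: 'Q' (inner try body) → 'G' (inner except NameError) → 'T' (outer except NameError) → 'Y' (after the try/except). Output: QGTY

Answer: QGTY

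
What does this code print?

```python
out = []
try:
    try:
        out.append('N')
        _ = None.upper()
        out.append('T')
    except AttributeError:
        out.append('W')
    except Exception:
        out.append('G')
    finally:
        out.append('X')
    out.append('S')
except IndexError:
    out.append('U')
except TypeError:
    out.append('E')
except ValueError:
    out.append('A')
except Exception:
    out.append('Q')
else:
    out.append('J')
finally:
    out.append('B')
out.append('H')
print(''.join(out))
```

Execution trace: 'N' (inner try body) → 'W' (inner except AttributeError) → 'X' (inner finally) → 'S' (try body, no exception) → 'J' (else) → 'B' (finally) → 'H' (after the try/except). Output: NWXSJBH

Answer: NWXSJBH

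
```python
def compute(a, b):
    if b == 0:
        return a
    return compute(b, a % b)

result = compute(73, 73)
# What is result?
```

compute(73, 73) -> compute(73, 0) -> 73

Answer: 73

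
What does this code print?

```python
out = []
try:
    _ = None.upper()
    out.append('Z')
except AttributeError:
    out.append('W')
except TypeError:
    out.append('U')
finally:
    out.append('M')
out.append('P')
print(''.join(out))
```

Execution trace: 'W' (except AttributeError) → 'M' (finally) → 'P' (after the try/except). Output: WMP

Answer: WMP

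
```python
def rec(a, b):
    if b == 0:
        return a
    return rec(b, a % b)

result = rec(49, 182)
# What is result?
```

rec(49, 182) -> rec(182, 49) -> rec(49, 35) -> rec(35, 14) -> rec(14, 7) -> rec(7, 0) -> 7

Answer: 7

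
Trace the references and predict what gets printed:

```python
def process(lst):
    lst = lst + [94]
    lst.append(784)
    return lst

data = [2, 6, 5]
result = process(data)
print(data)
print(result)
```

Key concept: rebinding parameter vs mutation.
Step by step:
`data = [2, 6, 5]` → data = [2, 6, 5]
`result = process(data)` → result = [2, 6, 5, 94, 784]
`print(data)` → prints [2, 6, 5]
`print(result)` → prints [2, 6, 5, 94, 784]

Answer:
[2, 6, 5]
[2, 6, 5, 94, 784]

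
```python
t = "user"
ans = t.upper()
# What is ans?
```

Trace:
`t = "user"` → t = 'user'
`ans = t.upper()` → ans = 'USER'
So ans = 'USER'

Answer: 'USER'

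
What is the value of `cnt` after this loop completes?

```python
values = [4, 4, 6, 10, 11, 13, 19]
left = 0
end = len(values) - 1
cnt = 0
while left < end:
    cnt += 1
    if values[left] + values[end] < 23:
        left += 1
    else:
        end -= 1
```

Steps to find pair summing to 23
`cnt` takes the values: 0 → 1 → 2 → 3 → 4 → 5 → 6

Answer: 6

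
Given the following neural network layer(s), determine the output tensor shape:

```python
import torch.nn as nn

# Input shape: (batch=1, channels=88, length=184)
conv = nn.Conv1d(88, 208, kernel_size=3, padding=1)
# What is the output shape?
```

Input: (1, 88, 184) -> Output: (1, 208, 184)

Answer: (1, 208, 184)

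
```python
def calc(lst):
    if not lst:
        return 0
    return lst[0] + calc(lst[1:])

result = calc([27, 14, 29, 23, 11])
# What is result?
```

27 + 14 + 29 + 23 + 11 + 0 = 104

Answer: 104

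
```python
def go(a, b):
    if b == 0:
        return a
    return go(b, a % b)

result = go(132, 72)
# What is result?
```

go(132, 72) -> go(72, 60) -> go(60, 12) -> go(12, 0) -> 12

Answer: 12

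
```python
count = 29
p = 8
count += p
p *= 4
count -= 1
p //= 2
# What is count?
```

Trace:
`count = 29` → count = 29
`p = 8` → p = 8
`count += p` → count = 37
`p *= 4` → p = 32
`count -= 1` → count = 36
`p //= 2` → p = 16
So count = 36

Answer: 36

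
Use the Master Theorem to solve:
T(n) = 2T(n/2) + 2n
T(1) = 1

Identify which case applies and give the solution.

a=2, b=2, f(n)=2n. log_2(2) = 1. Since c=1 = 1, Case 2 applies: T(n) = Θ(n^log_b(a) · log n) = O(n log n).

Answer: O(n log n) - Case 2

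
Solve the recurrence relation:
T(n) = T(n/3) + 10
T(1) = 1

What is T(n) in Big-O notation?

Each step divides n by 3 and adds 10. After log_3(n) steps we reach T(1)=1. So T(n) = 10·log_3(n) + 1 = O(log n).

Answer: O(log n)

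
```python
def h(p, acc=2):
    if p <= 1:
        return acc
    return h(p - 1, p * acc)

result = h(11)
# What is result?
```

Accumulator trace (n, acc): (11, 2) -> (10, 22) -> (9, 220) -> (8, 1980) -> (7, 15840) -> (6, 110880) -> (5, 665280) -> (4, 3326400) -> (3, 13305600) -> (2, 39916800) -> (1, 79833600) -> return 79833600

Answer: 79833600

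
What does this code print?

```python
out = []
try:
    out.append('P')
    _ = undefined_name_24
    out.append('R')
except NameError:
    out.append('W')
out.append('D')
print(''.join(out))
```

Execution trace: 'P' (try body) → 'W' (except NameError) → 'D' (after the try/except). Output: PWD

Answer: PWD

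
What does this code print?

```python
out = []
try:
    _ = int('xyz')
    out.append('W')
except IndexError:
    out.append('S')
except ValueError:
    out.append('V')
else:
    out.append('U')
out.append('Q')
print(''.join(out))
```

Execution trace: 'V' (except ValueError) → 'Q' (after the try/except). Output: VQ

Answer: VQ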